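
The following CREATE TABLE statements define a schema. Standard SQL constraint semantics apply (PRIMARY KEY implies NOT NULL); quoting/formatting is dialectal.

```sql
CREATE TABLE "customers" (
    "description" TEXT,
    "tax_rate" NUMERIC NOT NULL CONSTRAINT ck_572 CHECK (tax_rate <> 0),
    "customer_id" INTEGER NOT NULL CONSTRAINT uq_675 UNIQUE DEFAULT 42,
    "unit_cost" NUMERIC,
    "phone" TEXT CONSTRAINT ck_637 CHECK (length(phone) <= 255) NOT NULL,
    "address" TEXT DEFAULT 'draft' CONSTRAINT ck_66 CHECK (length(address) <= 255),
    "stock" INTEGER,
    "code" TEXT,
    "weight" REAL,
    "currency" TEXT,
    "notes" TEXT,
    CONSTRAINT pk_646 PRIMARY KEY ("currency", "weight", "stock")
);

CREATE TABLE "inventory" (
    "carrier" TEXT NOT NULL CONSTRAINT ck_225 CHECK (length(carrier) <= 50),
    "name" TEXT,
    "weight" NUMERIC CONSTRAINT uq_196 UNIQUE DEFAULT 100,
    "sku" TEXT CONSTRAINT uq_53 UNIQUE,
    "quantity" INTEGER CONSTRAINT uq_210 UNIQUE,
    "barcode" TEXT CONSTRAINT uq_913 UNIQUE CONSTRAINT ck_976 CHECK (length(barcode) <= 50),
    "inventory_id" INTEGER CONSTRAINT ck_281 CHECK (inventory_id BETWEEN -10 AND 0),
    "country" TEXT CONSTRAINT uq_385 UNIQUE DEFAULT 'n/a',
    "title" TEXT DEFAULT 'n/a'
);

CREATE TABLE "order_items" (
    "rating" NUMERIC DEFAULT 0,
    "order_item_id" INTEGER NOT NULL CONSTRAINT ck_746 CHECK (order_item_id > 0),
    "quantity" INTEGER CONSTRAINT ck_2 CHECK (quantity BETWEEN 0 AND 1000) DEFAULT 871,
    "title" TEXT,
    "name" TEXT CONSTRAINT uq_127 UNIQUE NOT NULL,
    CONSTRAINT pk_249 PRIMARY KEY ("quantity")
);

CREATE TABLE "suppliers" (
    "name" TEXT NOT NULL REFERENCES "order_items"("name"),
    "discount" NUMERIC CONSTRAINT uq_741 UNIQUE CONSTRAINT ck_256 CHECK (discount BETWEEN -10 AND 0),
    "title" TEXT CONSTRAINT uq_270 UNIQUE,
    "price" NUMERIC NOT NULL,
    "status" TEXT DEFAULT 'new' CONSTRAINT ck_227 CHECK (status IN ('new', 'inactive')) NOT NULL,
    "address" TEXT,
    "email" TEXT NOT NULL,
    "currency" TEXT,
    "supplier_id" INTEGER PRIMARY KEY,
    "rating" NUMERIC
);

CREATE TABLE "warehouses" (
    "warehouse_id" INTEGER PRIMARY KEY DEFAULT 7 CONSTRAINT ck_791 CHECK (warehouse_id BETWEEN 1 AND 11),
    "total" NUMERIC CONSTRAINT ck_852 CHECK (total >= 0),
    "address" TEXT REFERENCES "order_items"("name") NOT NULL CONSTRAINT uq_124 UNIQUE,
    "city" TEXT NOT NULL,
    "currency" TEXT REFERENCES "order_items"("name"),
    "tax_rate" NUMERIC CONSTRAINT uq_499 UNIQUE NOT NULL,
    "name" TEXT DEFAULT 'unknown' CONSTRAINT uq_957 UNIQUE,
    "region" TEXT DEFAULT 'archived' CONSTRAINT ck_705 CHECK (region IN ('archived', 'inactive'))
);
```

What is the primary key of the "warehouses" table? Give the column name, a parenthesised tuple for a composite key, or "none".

warehouse_id

warehouse_id is declared PRIMARY KEY inline on the column.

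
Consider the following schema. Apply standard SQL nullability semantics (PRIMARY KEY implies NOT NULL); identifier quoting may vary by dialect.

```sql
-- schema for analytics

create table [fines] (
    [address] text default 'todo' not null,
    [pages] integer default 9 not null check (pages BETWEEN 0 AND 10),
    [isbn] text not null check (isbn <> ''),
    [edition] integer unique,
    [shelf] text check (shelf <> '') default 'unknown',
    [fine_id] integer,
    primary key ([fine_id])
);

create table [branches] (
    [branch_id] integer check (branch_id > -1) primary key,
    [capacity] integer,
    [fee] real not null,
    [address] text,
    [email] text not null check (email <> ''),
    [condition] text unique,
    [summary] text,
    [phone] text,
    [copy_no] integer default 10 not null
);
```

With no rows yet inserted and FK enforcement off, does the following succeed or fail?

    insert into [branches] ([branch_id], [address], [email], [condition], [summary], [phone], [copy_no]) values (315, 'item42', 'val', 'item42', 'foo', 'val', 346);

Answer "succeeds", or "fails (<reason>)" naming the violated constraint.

fee is omitted from the column list and has no DEFAULT, so it would receive NULL.
But fee is declared NOT NULL.

fails (NOT NULL on fee)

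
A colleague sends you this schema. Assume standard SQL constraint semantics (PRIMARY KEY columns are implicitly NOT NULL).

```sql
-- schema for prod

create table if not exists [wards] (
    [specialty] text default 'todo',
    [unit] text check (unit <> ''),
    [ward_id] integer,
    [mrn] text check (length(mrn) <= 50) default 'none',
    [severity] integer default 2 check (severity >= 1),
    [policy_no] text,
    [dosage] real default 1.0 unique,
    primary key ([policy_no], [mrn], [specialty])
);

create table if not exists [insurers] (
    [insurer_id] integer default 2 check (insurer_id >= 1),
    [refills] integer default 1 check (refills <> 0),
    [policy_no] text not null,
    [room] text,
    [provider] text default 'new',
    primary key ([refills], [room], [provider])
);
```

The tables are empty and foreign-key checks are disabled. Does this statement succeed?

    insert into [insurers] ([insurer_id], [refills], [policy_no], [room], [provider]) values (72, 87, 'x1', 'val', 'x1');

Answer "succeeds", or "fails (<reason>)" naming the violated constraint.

NOT NULL columns: policy_no is supplied; provider is supplied; refills is supplied; room is supplied.
CHECK constraints: 72 satisfies (insurer_id >= 1); 87 satisfies (refills <> 0).
No constraint is violated.

succeeds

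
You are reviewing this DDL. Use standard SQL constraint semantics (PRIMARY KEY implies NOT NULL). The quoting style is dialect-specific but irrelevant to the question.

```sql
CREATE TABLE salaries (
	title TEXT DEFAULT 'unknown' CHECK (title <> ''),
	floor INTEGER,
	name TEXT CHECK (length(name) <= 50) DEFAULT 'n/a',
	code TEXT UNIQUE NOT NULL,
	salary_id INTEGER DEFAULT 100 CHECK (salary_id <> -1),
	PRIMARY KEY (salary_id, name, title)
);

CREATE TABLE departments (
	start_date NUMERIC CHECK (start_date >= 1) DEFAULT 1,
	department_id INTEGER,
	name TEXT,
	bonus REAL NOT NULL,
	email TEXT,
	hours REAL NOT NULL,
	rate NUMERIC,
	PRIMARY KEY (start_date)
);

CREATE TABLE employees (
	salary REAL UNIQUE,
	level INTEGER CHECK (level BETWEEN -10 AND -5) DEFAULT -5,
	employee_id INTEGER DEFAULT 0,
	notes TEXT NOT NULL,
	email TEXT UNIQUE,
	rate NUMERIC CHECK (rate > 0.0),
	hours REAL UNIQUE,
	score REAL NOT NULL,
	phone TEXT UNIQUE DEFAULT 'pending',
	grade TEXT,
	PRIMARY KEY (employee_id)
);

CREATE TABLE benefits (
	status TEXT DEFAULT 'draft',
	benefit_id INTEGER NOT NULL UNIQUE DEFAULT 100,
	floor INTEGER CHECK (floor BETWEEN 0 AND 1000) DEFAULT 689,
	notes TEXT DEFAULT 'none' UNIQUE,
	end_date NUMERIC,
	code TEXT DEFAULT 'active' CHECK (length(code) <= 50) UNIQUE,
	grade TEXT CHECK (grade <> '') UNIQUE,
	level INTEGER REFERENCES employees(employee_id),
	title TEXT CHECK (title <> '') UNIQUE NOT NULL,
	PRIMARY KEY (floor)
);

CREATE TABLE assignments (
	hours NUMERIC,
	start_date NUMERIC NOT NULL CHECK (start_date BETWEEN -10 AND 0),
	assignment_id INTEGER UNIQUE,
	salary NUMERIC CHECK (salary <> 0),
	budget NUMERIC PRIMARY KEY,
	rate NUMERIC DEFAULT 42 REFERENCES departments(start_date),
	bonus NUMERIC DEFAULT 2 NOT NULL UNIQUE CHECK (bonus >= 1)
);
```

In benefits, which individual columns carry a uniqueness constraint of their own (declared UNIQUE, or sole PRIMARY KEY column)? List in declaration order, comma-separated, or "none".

benefit_id, floor, notes, code, grade, title

- status: no UNIQUE or single-column PK constraint.
- benefit_id: declared UNIQUE → unique.
- floor: single-column PRIMARY KEY → unique.
- notes: declared UNIQUE → unique.
- end_date: no UNIQUE or single-column PK constraint.
- code: declared UNIQUE → unique.
- grade: declared UNIQUE → unique.
- level: no UNIQUE or single-column PK constraint.
- title: declared UNIQUE → unique.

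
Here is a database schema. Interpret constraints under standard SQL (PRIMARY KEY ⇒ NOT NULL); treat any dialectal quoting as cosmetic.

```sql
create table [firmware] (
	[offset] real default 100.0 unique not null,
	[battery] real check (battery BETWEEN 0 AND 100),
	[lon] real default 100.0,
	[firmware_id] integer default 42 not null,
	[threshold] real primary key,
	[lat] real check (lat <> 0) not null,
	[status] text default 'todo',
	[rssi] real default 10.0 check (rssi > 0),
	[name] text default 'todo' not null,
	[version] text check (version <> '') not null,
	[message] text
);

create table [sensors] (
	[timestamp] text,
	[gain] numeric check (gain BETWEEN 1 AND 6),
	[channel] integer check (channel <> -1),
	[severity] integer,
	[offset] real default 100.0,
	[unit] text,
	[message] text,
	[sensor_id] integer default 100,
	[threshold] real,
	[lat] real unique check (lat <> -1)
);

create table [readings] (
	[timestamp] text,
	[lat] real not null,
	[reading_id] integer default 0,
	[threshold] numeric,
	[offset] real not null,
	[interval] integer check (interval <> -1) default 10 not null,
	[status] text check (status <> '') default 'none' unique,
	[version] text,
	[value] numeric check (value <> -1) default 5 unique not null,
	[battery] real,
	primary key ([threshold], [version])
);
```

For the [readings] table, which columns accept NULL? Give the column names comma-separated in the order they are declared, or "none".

timestamp, reading_id, status, battery

- timestamp: no NOT NULL constraint applies → nullable.
- lat: declared NOT NULL → not nullable.
- reading_id: DEFAULT only fills an omitted column; an explicit NULL is still allowed → nullable.
- threshold: part of the PRIMARY KEY, which implies NOT NULL → not nullable.
- offset: declared NOT NULL → not nullable.
- interval: declared NOT NULL → not nullable.
- status: CHECK does not forbid NULL (a CHECK constraint passes when its expression is NULL) → nullable.
- version: part of the PRIMARY KEY, which implies NOT NULL → not nullable.
- value: declared NOT NULL → not nullable.
- battery: no NOT NULL constraint applies → nullable.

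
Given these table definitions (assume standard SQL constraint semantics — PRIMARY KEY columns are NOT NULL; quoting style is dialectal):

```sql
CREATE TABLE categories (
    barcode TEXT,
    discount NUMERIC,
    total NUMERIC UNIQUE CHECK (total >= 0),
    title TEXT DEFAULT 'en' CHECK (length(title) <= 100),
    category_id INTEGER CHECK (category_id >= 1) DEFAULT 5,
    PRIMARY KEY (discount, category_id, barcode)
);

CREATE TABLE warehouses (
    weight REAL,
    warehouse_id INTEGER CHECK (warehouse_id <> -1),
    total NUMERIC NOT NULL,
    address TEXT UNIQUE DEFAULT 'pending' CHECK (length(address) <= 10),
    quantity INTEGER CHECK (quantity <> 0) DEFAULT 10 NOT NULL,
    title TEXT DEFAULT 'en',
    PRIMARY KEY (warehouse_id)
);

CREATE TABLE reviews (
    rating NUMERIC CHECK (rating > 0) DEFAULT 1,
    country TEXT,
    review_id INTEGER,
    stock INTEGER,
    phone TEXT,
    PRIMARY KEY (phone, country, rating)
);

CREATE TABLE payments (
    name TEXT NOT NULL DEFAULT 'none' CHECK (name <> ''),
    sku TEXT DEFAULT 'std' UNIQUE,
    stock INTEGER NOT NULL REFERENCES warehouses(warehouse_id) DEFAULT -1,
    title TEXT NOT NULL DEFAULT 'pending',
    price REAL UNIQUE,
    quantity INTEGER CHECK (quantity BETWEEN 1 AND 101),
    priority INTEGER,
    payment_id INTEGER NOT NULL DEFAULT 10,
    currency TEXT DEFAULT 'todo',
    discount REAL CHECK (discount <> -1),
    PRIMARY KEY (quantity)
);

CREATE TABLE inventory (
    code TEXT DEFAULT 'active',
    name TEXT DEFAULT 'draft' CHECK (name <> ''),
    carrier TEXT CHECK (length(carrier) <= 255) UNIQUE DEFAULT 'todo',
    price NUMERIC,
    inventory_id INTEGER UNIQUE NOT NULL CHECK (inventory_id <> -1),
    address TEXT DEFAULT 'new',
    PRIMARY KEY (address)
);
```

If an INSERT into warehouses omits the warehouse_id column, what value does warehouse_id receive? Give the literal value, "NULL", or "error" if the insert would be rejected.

warehouse_id has no DEFAULT clause.
Omitting it would insert NULL, but it is part of the PRIMARY KEY, so the INSERT fails.

error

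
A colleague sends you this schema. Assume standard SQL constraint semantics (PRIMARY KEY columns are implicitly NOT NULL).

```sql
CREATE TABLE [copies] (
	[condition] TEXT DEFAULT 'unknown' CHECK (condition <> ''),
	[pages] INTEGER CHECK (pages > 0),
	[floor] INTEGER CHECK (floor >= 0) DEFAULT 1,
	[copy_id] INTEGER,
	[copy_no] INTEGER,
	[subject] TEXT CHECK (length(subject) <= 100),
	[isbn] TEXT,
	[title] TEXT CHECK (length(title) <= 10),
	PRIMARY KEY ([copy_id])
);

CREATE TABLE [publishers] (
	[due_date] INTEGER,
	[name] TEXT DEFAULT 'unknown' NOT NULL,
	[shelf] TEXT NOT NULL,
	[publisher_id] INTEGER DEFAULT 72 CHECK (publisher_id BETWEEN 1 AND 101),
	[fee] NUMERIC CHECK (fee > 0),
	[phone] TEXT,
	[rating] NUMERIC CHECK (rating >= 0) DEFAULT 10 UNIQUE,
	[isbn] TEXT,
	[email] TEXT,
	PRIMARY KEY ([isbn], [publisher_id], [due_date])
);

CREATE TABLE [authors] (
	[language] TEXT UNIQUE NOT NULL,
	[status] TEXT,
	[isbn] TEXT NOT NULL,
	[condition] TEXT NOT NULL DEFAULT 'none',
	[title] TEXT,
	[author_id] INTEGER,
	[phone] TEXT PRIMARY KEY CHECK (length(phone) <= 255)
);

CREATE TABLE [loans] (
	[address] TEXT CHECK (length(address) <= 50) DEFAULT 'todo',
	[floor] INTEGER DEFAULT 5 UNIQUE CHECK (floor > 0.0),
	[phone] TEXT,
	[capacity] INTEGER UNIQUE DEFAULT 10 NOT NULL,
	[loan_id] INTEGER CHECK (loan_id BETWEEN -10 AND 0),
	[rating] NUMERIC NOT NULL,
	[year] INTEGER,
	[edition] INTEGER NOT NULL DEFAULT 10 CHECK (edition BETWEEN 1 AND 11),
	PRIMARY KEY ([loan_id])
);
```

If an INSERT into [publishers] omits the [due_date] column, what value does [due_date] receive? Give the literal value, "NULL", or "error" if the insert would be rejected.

error

due_date has no DEFAULT clause.
Omitting it would insert NULL, but it is part of the PRIMARY KEY, so the INSERT fails.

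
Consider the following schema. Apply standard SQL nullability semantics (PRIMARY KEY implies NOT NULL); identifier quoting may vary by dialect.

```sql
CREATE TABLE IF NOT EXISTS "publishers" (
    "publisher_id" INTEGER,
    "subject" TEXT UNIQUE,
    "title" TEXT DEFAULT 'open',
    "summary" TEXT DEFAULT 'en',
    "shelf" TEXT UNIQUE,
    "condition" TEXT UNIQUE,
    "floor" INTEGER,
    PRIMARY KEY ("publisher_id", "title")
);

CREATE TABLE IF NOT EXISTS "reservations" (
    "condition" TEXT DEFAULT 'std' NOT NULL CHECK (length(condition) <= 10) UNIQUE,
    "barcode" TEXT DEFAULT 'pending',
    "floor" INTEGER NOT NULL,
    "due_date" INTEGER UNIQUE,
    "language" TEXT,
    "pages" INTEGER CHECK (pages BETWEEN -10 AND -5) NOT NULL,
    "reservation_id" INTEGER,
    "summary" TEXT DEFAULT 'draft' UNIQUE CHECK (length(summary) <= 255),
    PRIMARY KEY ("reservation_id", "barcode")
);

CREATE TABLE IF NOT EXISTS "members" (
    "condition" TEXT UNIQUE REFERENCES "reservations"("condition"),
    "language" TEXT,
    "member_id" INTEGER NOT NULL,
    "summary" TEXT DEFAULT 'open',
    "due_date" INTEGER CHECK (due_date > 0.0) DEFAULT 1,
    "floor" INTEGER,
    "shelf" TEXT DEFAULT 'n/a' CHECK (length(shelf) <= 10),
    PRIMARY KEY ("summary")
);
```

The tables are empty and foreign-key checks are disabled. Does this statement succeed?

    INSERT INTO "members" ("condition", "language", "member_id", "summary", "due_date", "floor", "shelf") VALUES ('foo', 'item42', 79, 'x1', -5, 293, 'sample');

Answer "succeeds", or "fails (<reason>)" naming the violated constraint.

fails (CHECK on due_date)

The value -5 for due_date violates CHECK (due_date > 0.0).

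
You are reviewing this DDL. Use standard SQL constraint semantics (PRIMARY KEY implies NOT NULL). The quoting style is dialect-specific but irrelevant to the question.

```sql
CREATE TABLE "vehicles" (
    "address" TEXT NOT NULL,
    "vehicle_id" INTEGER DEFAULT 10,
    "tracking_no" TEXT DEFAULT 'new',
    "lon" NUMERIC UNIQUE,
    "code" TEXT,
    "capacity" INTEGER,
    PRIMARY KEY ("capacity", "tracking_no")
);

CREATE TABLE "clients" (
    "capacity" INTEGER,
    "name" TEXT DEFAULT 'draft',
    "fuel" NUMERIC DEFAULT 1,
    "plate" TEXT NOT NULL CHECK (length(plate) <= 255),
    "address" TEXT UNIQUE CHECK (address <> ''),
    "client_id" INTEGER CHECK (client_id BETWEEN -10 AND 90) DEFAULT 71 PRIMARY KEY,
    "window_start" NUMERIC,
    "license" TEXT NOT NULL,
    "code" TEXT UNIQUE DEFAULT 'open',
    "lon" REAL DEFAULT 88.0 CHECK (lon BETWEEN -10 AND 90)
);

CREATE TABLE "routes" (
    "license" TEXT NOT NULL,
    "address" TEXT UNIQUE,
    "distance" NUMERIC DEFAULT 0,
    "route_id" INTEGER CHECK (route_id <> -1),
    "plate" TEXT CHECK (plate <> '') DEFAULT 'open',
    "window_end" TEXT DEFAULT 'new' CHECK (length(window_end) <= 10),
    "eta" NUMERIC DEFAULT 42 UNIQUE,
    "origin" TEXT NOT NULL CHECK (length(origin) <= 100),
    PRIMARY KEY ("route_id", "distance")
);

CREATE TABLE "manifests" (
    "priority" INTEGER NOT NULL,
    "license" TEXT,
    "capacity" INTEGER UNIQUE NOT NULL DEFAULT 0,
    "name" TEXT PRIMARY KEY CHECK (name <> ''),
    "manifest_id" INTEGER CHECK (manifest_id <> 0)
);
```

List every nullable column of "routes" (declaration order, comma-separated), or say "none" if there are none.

- license: declared NOT NULL → not nullable.
- address: UNIQUE does not imply NOT NULL → nullable.
- distance: part of the PRIMARY KEY, which implies NOT NULL → not nullable.
- route_id: part of the PRIMARY KEY, which implies NOT NULL → not nullable.
- plate: CHECK does not forbid NULL (a CHECK constraint passes when its expression is NULL) → nullable.
- window_end: CHECK does not forbid NULL (a CHECK constraint passes when its expression is NULL) → nullable.
- eta: UNIQUE does not imply NOT NULL → nullable.
- origin: declared NOT NULL → not nullable.

address, plate, window_end, eta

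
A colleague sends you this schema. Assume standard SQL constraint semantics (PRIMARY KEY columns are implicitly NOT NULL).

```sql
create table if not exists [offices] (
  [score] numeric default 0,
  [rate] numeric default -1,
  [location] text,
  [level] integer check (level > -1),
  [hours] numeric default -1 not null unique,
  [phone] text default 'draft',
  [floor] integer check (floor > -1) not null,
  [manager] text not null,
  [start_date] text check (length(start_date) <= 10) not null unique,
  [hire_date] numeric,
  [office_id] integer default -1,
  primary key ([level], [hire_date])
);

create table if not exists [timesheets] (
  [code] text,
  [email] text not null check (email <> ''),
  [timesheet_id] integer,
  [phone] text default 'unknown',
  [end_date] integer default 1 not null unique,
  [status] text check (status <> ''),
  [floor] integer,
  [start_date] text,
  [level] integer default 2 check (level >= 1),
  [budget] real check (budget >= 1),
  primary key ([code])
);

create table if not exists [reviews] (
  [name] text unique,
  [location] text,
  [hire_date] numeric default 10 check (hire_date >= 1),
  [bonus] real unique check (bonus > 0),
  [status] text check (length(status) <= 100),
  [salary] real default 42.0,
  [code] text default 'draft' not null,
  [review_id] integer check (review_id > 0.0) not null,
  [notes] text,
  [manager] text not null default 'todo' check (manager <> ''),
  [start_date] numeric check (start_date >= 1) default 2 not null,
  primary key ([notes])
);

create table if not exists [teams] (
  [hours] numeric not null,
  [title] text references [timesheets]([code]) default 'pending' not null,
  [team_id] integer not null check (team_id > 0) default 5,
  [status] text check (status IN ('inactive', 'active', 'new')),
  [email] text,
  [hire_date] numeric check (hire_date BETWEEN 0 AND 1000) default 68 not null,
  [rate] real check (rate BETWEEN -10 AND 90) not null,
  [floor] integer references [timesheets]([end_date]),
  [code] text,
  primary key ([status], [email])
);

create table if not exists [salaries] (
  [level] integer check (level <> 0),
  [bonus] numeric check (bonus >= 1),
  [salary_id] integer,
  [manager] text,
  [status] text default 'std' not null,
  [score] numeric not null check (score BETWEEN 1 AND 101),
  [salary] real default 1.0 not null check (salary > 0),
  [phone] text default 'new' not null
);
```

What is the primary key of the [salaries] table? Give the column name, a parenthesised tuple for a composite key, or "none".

No column is declared PRIMARY KEY inline, and there is no table-level PRIMARY KEY clause in salaries.

none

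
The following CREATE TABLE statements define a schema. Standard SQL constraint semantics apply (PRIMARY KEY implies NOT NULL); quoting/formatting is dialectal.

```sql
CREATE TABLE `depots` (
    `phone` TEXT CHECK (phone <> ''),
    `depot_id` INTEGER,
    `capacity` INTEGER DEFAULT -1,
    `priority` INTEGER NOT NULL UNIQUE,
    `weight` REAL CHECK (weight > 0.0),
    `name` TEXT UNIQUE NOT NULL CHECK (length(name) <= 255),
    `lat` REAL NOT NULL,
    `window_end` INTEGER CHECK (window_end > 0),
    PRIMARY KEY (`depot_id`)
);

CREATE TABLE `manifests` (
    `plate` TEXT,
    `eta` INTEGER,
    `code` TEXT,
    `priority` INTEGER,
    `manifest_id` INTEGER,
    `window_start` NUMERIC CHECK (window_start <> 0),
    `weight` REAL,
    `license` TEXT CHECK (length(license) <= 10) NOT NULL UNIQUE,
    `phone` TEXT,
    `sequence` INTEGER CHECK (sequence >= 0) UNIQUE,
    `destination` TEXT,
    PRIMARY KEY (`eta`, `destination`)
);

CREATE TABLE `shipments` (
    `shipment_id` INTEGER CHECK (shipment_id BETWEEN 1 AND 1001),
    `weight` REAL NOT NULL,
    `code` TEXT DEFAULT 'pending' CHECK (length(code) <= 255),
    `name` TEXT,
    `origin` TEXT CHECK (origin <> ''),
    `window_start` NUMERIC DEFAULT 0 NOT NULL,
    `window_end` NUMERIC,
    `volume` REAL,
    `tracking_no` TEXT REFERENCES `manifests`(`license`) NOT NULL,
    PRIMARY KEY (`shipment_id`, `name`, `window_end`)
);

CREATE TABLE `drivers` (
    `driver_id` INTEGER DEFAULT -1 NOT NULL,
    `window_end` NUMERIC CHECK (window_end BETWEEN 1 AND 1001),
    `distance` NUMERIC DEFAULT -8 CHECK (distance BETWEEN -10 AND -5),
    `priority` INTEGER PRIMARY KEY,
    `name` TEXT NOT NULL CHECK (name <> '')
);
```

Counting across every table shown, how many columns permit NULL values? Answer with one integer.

depots: 4 nullable (phone, capacity, weight, window_end — PK (depot_id) and explicit NOT NULL columns excluded).
manifests: 8 nullable (plate, code, priority, manifest_id, window_start, weight, phone, sequence — PK (eta, destination) and explicit NOT NULL columns excluded).
shipments: 3 nullable (code, origin, volume — PK (shipment_id, name, window_end) and explicit NOT NULL columns excluded).
drivers: 2 nullable (window_end, distance — PK (priority) and explicit NOT NULL columns excluded).
Total: 4 + 8 + 3 + 2 = 17.

17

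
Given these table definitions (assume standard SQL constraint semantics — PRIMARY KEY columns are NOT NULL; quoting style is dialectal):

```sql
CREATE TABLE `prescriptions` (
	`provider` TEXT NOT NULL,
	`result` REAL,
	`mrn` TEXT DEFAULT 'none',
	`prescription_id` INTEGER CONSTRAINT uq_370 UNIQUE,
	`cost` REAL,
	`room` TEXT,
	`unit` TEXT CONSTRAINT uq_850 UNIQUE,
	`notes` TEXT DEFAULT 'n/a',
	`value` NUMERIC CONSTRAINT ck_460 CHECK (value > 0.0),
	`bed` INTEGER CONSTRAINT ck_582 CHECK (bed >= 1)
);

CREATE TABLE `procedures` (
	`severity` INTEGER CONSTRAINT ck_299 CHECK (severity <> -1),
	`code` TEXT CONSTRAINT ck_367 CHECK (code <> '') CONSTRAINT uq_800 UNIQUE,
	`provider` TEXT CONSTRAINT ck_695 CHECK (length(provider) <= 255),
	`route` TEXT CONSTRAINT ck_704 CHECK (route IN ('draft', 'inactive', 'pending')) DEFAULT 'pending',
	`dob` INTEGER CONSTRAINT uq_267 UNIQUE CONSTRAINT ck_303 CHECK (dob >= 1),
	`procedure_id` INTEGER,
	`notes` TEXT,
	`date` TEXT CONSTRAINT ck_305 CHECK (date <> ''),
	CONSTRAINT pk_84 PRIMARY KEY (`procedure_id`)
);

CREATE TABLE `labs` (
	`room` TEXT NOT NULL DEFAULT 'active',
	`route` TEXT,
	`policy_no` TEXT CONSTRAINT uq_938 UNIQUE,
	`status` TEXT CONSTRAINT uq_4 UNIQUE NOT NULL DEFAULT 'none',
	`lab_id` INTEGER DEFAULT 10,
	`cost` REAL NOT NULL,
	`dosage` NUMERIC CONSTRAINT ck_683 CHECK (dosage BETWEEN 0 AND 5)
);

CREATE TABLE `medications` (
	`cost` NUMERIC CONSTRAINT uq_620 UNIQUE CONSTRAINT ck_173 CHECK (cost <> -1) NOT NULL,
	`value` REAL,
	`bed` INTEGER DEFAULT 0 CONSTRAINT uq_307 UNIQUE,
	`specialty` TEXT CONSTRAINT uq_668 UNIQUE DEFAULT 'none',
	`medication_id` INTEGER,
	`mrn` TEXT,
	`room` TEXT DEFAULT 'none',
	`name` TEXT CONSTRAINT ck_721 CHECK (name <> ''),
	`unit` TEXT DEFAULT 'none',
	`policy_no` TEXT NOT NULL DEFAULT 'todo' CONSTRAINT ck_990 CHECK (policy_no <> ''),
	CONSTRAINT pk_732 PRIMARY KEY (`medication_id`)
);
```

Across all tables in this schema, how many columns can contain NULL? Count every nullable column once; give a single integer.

27

prescriptions: 9 nullable (result, mrn, prescription_id, cost, room, unit, notes, value, bed — PK none and explicit NOT NULL columns excluded).
procedures: 7 nullable (severity, code, provider, route, dob, notes, date — PK (procedure_id) and explicit NOT NULL columns excluded).
labs: 4 nullable (route, policy_no, lab_id, dosage — PK none and explicit NOT NULL columns excluded).
medications: 7 nullable (value, bed, specialty, mrn, room, name, unit — PK (medication_id) and explicit NOT NULL columns excluded).
Total: 9 + 7 + 4 + 7 = 27.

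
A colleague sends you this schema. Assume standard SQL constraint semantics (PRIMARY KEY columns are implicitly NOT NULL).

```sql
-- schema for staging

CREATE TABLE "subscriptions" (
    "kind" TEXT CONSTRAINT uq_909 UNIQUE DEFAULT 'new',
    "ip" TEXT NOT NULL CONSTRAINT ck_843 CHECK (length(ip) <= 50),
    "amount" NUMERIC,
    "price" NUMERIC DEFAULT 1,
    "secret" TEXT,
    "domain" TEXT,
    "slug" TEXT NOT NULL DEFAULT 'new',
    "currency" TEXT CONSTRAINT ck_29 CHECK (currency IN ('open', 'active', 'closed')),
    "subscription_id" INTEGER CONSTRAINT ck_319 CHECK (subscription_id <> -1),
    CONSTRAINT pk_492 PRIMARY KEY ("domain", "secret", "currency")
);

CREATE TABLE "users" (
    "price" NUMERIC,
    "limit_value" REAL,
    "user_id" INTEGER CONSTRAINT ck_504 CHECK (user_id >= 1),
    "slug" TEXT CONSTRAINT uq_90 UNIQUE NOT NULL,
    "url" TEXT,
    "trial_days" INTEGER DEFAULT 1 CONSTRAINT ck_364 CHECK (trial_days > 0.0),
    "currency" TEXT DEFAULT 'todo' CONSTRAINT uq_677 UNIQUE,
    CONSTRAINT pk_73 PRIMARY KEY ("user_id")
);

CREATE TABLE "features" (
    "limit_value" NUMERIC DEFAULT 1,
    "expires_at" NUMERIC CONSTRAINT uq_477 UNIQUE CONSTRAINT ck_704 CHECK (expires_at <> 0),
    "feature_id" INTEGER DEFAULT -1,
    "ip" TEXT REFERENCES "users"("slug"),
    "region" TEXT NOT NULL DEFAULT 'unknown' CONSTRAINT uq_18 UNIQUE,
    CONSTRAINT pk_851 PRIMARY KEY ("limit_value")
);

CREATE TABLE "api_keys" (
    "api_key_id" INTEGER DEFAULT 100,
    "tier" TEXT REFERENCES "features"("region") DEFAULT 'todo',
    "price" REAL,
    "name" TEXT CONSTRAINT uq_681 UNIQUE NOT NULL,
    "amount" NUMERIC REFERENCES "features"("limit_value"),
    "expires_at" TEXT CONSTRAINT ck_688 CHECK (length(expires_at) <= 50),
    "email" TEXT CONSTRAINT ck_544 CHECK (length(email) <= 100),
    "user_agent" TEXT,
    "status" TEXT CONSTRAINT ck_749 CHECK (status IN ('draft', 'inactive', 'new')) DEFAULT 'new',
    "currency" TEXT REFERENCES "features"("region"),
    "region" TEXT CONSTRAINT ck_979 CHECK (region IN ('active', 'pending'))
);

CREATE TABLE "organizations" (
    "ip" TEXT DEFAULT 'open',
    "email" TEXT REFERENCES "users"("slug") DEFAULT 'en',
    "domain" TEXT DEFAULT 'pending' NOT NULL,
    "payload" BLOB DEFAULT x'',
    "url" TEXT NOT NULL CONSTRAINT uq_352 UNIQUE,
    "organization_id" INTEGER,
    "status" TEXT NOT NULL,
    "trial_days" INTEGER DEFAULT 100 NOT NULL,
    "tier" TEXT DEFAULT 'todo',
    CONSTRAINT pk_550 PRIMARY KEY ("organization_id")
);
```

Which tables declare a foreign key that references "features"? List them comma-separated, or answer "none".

api_keys

- api_keys.tier references features(region).
- api_keys.amount references features(limit_value).
- api_keys.currency references features(region).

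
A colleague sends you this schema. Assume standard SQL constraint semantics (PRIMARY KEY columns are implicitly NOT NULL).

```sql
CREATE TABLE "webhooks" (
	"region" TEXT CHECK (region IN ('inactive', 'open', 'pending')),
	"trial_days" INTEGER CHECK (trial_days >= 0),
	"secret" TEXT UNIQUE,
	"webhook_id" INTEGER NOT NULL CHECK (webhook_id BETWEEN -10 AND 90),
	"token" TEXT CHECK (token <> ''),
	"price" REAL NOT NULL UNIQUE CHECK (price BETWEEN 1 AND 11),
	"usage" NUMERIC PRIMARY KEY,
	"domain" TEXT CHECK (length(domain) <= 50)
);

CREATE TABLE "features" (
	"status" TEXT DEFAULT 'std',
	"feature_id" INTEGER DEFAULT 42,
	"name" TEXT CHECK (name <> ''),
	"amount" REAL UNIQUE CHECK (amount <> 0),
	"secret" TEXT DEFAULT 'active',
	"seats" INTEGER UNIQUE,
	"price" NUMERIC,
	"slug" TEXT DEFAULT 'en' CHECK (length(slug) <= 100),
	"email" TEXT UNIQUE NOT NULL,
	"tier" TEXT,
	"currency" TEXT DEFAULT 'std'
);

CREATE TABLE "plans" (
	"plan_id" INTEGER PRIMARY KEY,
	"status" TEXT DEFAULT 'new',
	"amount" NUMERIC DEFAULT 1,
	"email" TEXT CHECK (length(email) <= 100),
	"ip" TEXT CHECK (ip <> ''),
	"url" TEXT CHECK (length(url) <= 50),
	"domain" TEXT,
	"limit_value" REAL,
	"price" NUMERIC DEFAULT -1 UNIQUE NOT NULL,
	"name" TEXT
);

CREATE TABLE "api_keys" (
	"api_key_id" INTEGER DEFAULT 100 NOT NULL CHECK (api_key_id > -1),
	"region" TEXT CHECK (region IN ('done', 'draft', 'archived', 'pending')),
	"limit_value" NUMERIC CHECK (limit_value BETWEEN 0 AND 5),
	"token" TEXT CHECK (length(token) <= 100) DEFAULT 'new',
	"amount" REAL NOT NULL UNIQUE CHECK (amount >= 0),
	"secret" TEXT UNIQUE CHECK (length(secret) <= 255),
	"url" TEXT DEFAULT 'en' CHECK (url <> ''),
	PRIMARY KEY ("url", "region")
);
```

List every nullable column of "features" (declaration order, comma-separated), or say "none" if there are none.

status, feature_id, name, amount, secret, seats, price, slug, tier, currency

- status: DEFAULT only fills an omitted column; an explicit NULL is still allowed → nullable.
- feature_id: DEFAULT only fills an omitted column; an explicit NULL is still allowed → nullable.
- name: CHECK does not forbid NULL (a CHECK constraint passes when its expression is NULL) → nullable.
- amount: CHECK does not forbid NULL (a CHECK constraint passes when its expression is NULL) → nullable.
- secret: DEFAULT only fills an omitted column; an explicit NULL is still allowed → nullable.
- seats: UNIQUE does not imply NOT NULL → nullable.
- price: no NOT NULL constraint applies → nullable.
- slug: CHECK does not forbid NULL (a CHECK constraint passes when its expression is NULL) → nullable.
- email: declared NOT NULL → not nullable.
- tier: no NOT NULL constraint applies → nullable.
- currency: DEFAULT only fills an omitted column; an explicit NULL is still allowed → nullable.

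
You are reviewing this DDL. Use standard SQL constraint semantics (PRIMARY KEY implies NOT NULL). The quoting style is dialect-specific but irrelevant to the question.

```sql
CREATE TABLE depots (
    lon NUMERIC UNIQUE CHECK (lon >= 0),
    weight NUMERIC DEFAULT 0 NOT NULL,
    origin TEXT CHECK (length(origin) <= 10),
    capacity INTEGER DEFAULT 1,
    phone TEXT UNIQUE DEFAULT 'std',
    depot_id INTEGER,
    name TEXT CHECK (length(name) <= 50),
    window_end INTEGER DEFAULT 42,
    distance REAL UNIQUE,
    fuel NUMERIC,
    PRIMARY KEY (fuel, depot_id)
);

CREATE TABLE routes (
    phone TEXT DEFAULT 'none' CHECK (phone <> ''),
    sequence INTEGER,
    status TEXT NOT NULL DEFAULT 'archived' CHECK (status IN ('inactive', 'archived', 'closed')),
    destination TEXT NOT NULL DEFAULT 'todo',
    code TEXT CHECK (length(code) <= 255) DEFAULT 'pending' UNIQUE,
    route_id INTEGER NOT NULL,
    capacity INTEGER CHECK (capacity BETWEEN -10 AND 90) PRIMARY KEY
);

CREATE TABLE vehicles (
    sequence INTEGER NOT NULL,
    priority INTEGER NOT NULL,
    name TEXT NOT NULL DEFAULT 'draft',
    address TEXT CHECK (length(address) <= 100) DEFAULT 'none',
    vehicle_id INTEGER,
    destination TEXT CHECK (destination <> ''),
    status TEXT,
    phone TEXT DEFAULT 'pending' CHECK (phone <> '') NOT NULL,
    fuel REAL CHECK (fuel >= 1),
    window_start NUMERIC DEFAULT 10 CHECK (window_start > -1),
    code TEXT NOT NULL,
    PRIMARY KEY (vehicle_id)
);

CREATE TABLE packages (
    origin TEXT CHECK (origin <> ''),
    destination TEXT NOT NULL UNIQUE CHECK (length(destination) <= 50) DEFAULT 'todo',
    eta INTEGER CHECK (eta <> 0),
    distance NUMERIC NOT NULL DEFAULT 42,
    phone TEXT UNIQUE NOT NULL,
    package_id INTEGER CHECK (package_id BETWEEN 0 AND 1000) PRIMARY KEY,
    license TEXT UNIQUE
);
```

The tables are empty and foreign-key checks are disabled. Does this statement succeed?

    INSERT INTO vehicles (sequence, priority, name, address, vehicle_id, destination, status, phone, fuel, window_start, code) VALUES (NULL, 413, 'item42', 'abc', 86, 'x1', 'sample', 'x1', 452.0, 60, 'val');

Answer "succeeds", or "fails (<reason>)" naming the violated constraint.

fails (NOT NULL on sequence)

sequence is explicitly set to NULL, but sequence is declared NOT NULL.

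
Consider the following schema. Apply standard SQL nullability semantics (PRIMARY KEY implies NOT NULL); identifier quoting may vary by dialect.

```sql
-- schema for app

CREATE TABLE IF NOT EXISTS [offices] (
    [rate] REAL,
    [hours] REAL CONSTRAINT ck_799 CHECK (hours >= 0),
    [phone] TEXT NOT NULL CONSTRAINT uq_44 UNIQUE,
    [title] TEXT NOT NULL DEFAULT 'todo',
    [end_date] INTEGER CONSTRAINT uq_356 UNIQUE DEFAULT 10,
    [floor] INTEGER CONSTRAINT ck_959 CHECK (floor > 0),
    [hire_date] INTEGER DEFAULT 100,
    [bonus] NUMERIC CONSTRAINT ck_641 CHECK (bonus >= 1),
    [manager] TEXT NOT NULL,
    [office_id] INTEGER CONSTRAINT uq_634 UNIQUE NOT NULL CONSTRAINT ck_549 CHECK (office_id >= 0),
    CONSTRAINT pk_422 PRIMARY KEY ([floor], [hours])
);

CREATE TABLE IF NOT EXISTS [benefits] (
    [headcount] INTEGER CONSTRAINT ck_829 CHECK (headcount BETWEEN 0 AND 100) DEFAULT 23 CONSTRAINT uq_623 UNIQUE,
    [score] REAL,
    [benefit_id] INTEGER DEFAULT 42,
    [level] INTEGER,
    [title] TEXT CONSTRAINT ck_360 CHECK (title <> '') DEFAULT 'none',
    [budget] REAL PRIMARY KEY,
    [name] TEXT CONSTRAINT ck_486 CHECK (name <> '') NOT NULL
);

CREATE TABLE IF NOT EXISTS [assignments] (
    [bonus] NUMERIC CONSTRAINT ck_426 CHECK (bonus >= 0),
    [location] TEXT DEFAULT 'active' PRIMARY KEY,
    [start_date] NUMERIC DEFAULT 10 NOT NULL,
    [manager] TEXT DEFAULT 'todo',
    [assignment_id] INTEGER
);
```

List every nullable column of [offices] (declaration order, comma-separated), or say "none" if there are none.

- rate: no NOT NULL constraint applies → nullable.
- hours: part of the PRIMARY KEY, which implies NOT NULL → not nullable.
- phone: declared NOT NULL → not nullable.
- title: declared NOT NULL → not nullable.
- end_date: UNIQUE does not imply NOT NULL → nullable.
- floor: part of the PRIMARY KEY, which implies NOT NULL → not nullable.
- hire_date: DEFAULT only fills an omitted column; an explicit NULL is still allowed → nullable.
- bonus: CHECK does not forbid NULL (a CHECK constraint passes when its expression is NULL) → nullable.
- manager: declared NOT NULL → not nullable.
- office_id: declared NOT NULL → not nullable.

rate, end_date, hire_date, bonus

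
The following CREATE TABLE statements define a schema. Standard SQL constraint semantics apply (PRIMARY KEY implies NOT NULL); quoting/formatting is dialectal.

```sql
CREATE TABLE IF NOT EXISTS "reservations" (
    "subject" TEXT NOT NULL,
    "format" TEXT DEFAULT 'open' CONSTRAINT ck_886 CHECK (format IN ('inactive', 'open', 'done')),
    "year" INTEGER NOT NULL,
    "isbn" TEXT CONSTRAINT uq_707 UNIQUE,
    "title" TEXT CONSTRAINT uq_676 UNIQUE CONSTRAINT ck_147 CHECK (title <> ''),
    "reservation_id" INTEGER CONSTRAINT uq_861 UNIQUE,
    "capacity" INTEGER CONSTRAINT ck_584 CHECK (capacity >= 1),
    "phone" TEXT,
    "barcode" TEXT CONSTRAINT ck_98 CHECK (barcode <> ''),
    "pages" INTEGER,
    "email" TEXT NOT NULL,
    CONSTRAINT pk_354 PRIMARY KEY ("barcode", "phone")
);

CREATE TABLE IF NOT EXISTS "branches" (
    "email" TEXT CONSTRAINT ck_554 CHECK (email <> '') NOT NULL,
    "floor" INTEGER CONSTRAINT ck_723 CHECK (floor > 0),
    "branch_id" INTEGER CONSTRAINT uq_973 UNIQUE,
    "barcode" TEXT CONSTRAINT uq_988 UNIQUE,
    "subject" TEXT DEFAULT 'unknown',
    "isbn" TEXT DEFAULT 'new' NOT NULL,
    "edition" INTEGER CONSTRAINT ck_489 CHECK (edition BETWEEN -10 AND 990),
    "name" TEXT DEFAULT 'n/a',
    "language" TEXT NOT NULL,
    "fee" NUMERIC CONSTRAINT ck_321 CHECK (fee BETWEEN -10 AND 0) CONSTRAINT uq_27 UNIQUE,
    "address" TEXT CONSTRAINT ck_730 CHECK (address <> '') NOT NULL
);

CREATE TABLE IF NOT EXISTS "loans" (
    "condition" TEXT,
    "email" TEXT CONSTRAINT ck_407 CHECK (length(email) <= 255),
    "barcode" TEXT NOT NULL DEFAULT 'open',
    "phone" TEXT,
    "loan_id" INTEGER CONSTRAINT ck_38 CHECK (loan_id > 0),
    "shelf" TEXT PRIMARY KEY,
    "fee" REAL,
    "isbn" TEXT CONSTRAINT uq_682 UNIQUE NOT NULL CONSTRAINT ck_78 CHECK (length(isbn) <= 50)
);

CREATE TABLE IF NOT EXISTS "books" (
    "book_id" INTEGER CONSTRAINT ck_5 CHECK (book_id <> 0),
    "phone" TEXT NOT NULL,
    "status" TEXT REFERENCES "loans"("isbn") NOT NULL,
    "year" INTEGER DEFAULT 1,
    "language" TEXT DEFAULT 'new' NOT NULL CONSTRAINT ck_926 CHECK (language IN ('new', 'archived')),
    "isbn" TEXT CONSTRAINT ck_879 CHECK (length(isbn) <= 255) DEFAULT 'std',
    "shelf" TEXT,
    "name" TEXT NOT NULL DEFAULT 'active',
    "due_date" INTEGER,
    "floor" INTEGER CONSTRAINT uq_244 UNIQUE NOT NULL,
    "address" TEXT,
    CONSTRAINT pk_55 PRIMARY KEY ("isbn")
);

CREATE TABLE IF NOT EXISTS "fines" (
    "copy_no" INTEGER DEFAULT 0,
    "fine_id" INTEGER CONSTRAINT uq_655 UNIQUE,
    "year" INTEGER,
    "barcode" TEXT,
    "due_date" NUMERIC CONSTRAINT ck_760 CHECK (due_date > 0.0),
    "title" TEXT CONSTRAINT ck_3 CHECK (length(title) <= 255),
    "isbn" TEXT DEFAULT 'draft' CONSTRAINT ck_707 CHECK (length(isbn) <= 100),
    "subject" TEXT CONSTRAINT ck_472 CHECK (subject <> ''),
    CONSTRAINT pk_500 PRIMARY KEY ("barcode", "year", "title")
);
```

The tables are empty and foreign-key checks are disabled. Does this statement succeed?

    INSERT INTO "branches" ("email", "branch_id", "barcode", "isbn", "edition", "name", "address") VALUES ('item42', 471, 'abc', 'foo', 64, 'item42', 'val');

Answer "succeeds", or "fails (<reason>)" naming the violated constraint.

language is omitted from the column list and has no DEFAULT, so it would receive NULL.
But language is declared NOT NULL.

fails (NOT NULL on language)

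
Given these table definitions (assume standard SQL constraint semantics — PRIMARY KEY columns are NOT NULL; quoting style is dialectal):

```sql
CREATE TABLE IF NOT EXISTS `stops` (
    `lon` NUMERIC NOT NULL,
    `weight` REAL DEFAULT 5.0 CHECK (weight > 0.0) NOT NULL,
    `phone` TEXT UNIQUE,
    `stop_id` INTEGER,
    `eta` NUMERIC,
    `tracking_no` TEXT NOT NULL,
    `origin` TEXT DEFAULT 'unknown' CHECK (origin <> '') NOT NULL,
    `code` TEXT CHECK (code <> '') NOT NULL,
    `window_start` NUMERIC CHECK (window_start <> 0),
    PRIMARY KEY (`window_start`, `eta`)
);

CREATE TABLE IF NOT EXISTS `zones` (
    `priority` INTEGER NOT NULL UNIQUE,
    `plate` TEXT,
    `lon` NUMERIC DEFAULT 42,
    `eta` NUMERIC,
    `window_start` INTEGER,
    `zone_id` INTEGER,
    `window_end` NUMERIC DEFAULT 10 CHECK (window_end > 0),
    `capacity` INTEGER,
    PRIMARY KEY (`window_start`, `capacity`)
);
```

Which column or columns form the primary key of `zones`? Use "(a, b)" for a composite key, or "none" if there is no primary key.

(window_start, capacity)

A table-level PRIMARY KEY clause names 2 columns: window_start, capacity.
This is a composite key — the combination is unique, not each column individually.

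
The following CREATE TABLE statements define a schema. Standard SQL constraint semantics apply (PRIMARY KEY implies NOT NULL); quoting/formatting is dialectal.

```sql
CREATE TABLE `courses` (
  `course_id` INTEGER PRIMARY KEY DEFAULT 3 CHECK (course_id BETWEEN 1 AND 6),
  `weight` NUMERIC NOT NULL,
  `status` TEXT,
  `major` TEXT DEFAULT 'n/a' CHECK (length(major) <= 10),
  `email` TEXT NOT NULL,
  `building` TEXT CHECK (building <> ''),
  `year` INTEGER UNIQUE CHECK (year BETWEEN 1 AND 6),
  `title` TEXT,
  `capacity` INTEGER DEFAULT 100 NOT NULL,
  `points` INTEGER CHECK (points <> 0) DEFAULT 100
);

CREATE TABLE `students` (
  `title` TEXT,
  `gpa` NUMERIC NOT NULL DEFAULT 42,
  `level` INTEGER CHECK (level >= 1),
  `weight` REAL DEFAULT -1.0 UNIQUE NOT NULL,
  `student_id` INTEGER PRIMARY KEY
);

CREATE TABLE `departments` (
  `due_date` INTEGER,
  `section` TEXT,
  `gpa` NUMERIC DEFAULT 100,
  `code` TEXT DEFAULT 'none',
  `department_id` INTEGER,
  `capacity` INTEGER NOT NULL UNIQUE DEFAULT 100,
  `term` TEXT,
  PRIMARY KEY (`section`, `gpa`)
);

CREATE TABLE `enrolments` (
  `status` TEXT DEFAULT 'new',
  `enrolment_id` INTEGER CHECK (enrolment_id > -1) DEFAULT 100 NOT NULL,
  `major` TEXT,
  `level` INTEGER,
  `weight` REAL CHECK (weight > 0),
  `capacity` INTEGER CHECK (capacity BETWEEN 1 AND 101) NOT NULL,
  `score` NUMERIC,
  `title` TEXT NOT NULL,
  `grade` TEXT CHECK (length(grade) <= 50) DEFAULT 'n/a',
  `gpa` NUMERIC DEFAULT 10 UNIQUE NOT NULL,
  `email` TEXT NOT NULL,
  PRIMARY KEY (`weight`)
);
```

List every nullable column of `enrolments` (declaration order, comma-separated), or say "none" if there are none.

- status: DEFAULT only fills an omitted column; an explicit NULL is still allowed → nullable.
- enrolment_id: declared NOT NULL → not nullable.
- major: no NOT NULL constraint applies → nullable.
- level: no NOT NULL constraint applies → nullable.
- weight: part of the PRIMARY KEY, which implies NOT NULL → not nullable.
- capacity: declared NOT NULL → not nullable.
- score: no NOT NULL constraint applies → nullable.
- title: declared NOT NULL → not nullable.
- grade: CHECK does not forbid NULL (a CHECK constraint passes when its expression is NULL) → nullable.
- gpa: declared NOT NULL → not nullable.
- email: declared NOT NULL → not nullable.

status, major, level, score, grade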